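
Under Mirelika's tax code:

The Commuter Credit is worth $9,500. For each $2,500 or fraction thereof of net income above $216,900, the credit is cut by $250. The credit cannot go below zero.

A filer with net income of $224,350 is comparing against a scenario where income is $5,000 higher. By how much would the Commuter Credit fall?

$500

At $224,350 — income exceeds $216,900 by $7,450, which is 3 full-or-partial $2,500 increments; reduction = 3 × $250 = $750, leaving $8,750.
At $229,350 — income exceeds $216,900 by $12,450, which is 5 full-or-partial $2,500 increments; reduction = 5 × $250 = $1,250, leaving $8,250.
Lost: $8,750 − $8,250 = $500.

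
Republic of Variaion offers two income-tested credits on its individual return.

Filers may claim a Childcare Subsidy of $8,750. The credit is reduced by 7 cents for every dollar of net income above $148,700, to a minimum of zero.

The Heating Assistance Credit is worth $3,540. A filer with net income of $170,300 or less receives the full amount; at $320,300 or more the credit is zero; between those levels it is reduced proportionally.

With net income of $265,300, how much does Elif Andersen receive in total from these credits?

$1,886

Childcare Subsidy: 7% of the $116,600 excess over $148,700 is $8,162; credit = $8,750 − $8,162 = $588.
Heating Assistance Credit: $265,300 is $95,000 into a $150,000 phase-out range, leaving 55,000/150,000 of the credit: $3,540 × 55,000/150,000 = $1,298.
Total: $588 + $1,298 = $1,886.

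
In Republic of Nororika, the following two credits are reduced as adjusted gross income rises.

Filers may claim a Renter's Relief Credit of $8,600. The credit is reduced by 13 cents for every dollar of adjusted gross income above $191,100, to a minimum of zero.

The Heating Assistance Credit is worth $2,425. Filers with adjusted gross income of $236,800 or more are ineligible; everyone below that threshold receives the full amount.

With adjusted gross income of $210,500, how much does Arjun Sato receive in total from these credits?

$8,503

Renter's Relief Credit: 13% of the $19,400 excess over $191,100 is $2,522; credit = $8,600 − $2,522 = $6,078.
Heating Assistance Credit: $210,500 is below the $236,800 cutoff, so the full $2,425 applies.
Total: $6,078 + $2,425 = $8,503.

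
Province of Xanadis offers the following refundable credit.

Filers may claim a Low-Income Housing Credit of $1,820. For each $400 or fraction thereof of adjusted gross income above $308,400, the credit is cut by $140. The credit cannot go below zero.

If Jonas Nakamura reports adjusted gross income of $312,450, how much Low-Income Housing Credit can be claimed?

Low-Income Housing Credit: income exceeds $308,400 by $4,050, which is 11 full-or-partial $400 increments; reduction = 11 × $140 = $1,540, leaving $280.

$280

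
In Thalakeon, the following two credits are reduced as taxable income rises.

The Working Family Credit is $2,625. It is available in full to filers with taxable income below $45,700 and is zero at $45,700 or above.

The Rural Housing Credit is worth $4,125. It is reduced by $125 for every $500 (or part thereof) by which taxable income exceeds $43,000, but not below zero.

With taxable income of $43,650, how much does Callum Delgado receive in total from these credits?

$6,500

Working Family Credit: $43,650 is below the $45,700 cutoff, so the full $2,625 applies.
Rural Housing Credit: income exceeds $43,000 by $650, which is 2 full-or-partial $500 increments; reduction = 2 × $125 = $250, leaving $3,875.
Total: $2,625 + $3,875 = $6,500.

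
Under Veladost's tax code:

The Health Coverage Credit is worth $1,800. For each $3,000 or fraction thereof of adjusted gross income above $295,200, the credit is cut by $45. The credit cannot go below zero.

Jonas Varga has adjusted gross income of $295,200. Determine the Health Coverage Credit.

Health Coverage Credit: $295,200 is at or below the $295,200 threshold, so the full $1,800 applies.

$1,800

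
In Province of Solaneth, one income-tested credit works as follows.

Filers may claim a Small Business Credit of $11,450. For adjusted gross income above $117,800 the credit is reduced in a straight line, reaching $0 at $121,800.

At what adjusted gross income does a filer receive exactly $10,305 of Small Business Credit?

$10,305 is 10,305/11,450 of the full $11,450, so 1,145/11,450 of the $4,000 range has been used: income = $117,800 + $4,000 × 1,145/11,450 = $118,200.

$118,200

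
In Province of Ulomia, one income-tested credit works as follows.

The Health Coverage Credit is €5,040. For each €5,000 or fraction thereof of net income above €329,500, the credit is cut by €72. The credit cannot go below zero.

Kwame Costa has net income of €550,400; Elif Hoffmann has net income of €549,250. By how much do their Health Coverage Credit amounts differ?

€72

Kwame (€550,400): Health Coverage Credit: income exceeds €329,500 by €220,900, which is 45 full-or-partial €5,000 increments; reduction = 45 × €72 = €3,240, leaving €1,800.
Elif (€549,250): Health Coverage Credit: income exceeds €329,500 by €219,750, which is 44 full-or-partial €5,000 increments; reduction = 44 × €72 = €3,168, leaving €1,872.
Difference: |€1,800 − €1,872| = €72.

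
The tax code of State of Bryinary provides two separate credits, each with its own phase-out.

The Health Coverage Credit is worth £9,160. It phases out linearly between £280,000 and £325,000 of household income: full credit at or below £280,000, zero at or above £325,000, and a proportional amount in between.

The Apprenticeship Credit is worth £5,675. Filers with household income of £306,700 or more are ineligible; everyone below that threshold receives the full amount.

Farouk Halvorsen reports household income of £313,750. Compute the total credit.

Health Coverage Credit: £313,750 is £33,750 into a £45,000 phase-out range, leaving 11,250/45,000 of the credit: £9,160 × 11,250/45,000 = £2,290.
Apprenticeship Credit: £313,750 meets or exceeds the £306,700 cutoff, so the credit is £0.
Total: £2,290 + £0 = £2,290.

£2,290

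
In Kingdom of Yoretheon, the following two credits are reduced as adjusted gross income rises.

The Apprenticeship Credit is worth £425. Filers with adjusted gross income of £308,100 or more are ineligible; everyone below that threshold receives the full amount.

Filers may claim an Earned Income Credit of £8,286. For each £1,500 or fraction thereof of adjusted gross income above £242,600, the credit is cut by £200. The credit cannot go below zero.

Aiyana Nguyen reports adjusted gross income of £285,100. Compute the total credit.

£2,911

Apprenticeship Credit: £285,100 is below the £308,100 cutoff, so the full £425 applies.
Earned Income Credit: income exceeds £242,600 by £42,500, which is 29 full-or-partial £1,500 increments; reduction = 29 × £200 = £5,800, leaving £2,486.
Total: £425 + £2,486 = £2,911.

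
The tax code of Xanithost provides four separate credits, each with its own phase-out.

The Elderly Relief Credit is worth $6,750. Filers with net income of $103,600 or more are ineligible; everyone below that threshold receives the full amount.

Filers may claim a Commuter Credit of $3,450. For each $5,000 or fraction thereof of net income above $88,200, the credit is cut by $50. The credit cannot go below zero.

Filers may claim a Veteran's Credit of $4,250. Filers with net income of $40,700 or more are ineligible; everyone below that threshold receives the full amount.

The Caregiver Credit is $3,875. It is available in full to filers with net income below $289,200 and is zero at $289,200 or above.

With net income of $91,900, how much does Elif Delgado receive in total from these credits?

Elderly Relief Credit: $91,900 is below the $103,600 cutoff, so the full $6,750 applies.
Commuter Credit: income exceeds $88,200 by $3,700, which is 1 full-or-partial $5,000 increment; reduction = 1 × $50 = $50, leaving $3,400.
Veteran's Credit: $91,900 meets or exceeds the $40,700 cutoff, so the credit is $0.
Caregiver Credit: $91,900 is below the $289,200 cutoff, so the full $3,875 applies.
Total: $6,750 + $3,400 + $0 + $3,875 = $14,025.

$14,025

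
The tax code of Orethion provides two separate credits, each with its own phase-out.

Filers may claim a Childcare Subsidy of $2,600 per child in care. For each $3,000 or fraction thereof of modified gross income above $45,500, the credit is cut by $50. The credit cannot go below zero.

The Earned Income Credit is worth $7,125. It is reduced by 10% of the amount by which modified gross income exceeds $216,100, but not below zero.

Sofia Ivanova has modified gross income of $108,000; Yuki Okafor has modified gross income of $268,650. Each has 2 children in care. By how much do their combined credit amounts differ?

Sofia ($108,000): Childcare Subsidy: base = 2 × $2,600 = $5,200. income exceeds $45,500 by $62,500, which is 21 full-or-partial $3,000 increments; reduction = 21 × $50 = $1,050, leaving $4,150. Earned Income Credit: $108,000 is at or below the $216,100 threshold, so the full $7,125 applies. total $4,150 + $7,125 = $11,275
Yuki ($268,650): Childcare Subsidy: base = 2 × $2,600 = $5,200. income exceeds $45,500 by $223,150, which is 75 full-or-partial $3,000 increments; reduction = 75 × $50 = $3,750, leaving $1,450. Earned Income Credit: 10% of the $52,550 excess over $216,100 is $5,255; credit = $7,125 − $5,255 = $1,870. total $1,450 + $1,870 = $3,320
Difference: |$11,275 − $3,320| = $7,955.

$7,955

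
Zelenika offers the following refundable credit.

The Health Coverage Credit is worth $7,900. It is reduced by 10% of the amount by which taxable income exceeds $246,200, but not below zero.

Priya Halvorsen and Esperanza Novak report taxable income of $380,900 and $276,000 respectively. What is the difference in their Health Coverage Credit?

$4,920

Priya ($380,900): Health Coverage Credit: 10% of the $134,700 excess over $246,200 is $13,470 ≥ base, so the credit is $0.
Esperanza ($276,000): Health Coverage Credit: 10% of the $29,800 excess over $246,200 is $2,980; credit = $7,900 − $2,980 = $4,920.
Difference: |$0 − $4,920| = $4,920.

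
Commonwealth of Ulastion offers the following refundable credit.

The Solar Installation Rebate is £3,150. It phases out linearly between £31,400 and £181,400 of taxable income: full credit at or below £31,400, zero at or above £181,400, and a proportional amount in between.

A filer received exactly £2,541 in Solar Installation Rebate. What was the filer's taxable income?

£2,541 is 2,541/3,150 of the full £3,150, so 609/3,150 of the £150,000 range has been used: income = £31,400 + £150,000 × 609/3,150 = £60,400.

£60,400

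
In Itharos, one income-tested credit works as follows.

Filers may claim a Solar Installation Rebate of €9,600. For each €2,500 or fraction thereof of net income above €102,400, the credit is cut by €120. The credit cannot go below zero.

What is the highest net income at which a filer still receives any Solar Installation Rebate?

€299,900

After 79 increments the reduction is 79 × €120 = €9,480, leaving €120; one more increment wipes it out. Increment 79 ends at excess 79 × €2,500 = €197,500, so the highest qualifying income is €102,400 + €197,500 = €299,900.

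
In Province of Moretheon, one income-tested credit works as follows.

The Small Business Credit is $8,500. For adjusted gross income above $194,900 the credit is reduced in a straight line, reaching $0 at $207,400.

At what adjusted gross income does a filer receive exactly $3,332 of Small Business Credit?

$202,500

$3,332 is 3,332/8,500 of the full $8,500, so 5,168/8,500 of the $12,500 range has been used: income = $194,900 + $12,500 × 5,168/8,500 = $202,500.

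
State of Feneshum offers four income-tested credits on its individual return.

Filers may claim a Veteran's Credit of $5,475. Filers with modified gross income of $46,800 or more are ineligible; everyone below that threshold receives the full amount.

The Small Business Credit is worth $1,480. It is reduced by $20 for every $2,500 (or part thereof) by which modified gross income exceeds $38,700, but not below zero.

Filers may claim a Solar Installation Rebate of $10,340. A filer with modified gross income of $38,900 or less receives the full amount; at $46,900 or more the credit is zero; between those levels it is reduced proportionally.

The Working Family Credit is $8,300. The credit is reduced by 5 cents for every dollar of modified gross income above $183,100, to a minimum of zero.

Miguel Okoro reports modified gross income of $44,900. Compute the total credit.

$17,780

Veteran's Credit: $44,900 is below the $46,800 cutoff, so the full $5,475 applies.
Small Business Credit: income exceeds $38,700 by $6,200, which is 3 full-or-partial $2,500 increments; reduction = 3 × $20 = $60, leaving $1,420.
Solar Installation Rebate: $44,900 is $6,000 into a $8,000 phase-out range, leaving 2,000/8,000 of the credit: $10,340 × 2,000/8,000 = $2,585.
Working Family Credit: $44,900 is at or below the $183,100 threshold, so the full $8,300 applies.
Total: $5,475 + $1,420 + $2,585 + $8,300 = $17,780.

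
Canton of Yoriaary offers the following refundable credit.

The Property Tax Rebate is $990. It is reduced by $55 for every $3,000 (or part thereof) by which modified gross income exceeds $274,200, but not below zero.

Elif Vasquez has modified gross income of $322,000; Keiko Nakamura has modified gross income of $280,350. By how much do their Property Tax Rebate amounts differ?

Elif ($322,000): Property Tax Rebate: income exceeds $274,200 by $47,800, which is 16 full-or-partial $3,000 increments; reduction = 16 × $55 = $880, leaving $110.
Keiko ($280,350): Property Tax Rebate: income exceeds $274,200 by $6,150, which is 3 full-or-partial $3,000 increments; reduction = 3 × $55 = $165, leaving $825.
Difference: |$110 − $825| = $715.

$715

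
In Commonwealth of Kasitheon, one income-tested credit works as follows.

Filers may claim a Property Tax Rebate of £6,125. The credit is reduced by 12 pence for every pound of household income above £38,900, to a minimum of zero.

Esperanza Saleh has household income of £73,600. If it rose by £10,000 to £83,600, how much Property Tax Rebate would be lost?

At £73,600 — 12% of the £34,700 excess over £38,900 is £4,164; credit = £6,125 − £4,164 = £1,961.
At £83,600 — 12% of the £44,700 excess over £38,900 is £5,364; credit = £6,125 − £5,364 = £761.
Lost: £1,961 − £761 = £1,200.

£1,200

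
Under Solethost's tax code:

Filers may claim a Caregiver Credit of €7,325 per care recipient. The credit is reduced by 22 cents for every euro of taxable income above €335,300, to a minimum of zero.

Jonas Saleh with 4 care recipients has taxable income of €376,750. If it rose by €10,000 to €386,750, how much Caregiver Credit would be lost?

At €376,750 — base = 4 × €7,325 = €29,300. 22% of the €41,450 excess over €335,300 is €9,119; credit = €29,300 − €9,119 = €20,181.
At €386,750 — base = 4 × €7,325 = €29,300. 22% of the €51,450 excess over €335,300 is €11,319; credit = €29,300 − €11,319 = €17,981.
Lost: €20,181 − €17,981 = €2,200.

€2,200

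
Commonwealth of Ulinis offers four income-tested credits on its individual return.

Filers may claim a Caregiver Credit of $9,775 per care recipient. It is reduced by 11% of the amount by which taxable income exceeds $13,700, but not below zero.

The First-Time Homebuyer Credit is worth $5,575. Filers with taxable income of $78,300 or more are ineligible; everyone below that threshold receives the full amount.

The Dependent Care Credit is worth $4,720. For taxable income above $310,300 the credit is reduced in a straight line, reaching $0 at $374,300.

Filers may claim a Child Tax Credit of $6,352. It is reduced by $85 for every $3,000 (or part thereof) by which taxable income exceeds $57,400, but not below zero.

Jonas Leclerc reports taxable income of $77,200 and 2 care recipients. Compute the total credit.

Caregiver Credit: base = 2 × $9,775 = $19,550. 11% of the $63,500 excess over $13,700 is $6,985; credit = $19,550 − $6,985 = $12,565.
First-Time Homebuyer Credit: $77,200 is below the $78,300 cutoff, so the full $5,575 applies.
Dependent Care Credit: $77,200 is at or below the $310,300 threshold, so the full $4,720 applies.
Child Tax Credit: income exceeds $57,400 by $19,800, which is 7 full-or-partial $3,000 increments; reduction = 7 × $85 = $595, leaving $5,757.
Total: $12,565 + $5,575 + $4,720 + $5,757 = $28,617.

$28,617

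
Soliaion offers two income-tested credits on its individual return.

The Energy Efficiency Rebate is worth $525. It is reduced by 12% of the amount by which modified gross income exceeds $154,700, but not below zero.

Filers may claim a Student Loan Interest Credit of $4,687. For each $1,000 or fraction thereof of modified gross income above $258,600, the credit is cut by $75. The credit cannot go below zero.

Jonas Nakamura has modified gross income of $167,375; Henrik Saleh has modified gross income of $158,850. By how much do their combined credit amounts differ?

$27

Jonas ($167,375): Energy Efficiency Rebate: 12% of the $12,675 excess over $154,700 is $1,521 ≥ base, so the credit is $0. Student Loan Interest Credit: $167,375 is at or below the $258,600 threshold, so the full $4,687 applies. total $0 + $4,687 = $4,687
Henrik ($158,850): Energy Efficiency Rebate: 12% of the $4,150 excess over $154,700 is $498; credit = $525 − $498 = $27. Student Loan Interest Credit: $158,850 is at or below the $258,600 threshold, so the full $4,687 applies. total $27 + $4,687 = $4,714
Difference: |$4,687 − $4,714| = $27.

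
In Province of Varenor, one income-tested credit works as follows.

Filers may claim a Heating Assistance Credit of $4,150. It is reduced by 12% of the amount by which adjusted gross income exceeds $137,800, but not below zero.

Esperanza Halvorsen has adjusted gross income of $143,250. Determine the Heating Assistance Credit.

Heating Assistance Credit: 12% of the $5,450 excess over $137,800 is $654; credit = $4,150 − $654 = $3,496.

$3,496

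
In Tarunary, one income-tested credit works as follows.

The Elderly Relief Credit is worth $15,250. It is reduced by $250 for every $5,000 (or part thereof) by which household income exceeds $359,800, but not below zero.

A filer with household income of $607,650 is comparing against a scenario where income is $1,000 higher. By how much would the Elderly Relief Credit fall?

At $607,650 — income exceeds $359,800 by $247,850, which is 50 full-or-partial $5,000 increments; reduction = 50 × $250 = $12,500, leaving $2,750.
At $608,650 — income exceeds $359,800 by $248,850, which is 50 full-or-partial $5,000 increments; reduction = 50 × $250 = $12,500, leaving $2,750.
Lost: $2,750 − $2,750 = $0.

$0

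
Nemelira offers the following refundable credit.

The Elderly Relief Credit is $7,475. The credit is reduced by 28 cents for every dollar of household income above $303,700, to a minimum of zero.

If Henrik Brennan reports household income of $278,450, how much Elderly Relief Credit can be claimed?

$7,475

Elderly Relief Credit: $278,450 is at or below the $303,700 threshold, so the full $7,475 applies.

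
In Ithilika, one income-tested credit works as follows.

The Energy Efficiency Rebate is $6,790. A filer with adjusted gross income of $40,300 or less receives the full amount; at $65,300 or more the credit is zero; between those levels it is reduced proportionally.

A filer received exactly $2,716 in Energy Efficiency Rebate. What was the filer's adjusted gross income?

$55,300

$2,716 is 2,716/6,790 of the full $6,790, so 4,074/6,790 of the $25,000 range has been used: income = $40,300 + $25,000 × 4,074/6,790 = $55,300.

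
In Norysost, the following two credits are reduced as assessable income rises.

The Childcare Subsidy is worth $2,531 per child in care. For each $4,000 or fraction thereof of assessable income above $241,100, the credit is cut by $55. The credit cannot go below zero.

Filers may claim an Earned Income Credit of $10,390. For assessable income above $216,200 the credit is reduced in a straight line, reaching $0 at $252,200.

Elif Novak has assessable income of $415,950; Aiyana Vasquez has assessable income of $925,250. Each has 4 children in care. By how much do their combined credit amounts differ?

Elif ($415,950): Childcare Subsidy: base = 4 × $2,531 = $10,124. income exceeds $241,100 by $174,850, which is 44 full-or-partial $4,000 increments; reduction = 44 × $55 = $2,420, leaving $7,704. Earned Income Credit: $415,950 is at or above $252,200, so the credit is $0. total $7,704 + $0 = $7,704
Aiyana ($925,250): Childcare Subsidy: base = 4 × $2,531 = $10,124. income exceeds $241,100 by $684,150, which is 172 full-or-partial $4,000 increments; reduction = 172 × $55 = $9,460, leaving $664. Earned Income Credit: $925,250 is at or above $252,200, so the credit is $0. total $664 + $0 = $664
Difference: |$7,704 − $664| = $7,040.

$7,040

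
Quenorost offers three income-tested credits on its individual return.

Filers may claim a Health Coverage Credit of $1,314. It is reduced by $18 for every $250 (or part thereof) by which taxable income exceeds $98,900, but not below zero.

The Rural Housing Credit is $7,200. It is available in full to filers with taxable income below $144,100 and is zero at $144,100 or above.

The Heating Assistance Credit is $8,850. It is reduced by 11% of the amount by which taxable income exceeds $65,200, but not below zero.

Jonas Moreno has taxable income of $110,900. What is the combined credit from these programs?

Health Coverage Credit: income exceeds $98,900 by $12,000, which is 48 full-or-partial $250 increments; reduction = 48 × $18 = $864, leaving $450.
Rural Housing Credit: $110,900 is below the $144,100 cutoff, so the full $7,200 applies.
Heating Assistance Credit: 11% of the $45,700 excess over $65,200 is $5,027; credit = $8,850 − $5,027 = $3,823.
Total: $450 + $7,200 + $3,823 = $11,473.

$11,473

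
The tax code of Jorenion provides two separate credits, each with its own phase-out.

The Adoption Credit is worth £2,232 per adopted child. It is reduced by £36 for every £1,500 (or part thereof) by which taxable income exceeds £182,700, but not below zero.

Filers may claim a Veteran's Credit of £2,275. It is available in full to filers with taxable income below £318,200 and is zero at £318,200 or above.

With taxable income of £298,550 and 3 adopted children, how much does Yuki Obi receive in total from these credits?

Adoption Credit: base = 3 × £2,232 = £6,696. income exceeds £182,700 by £115,850, which is 78 full-or-partial £1,500 increments; reduction = 78 × £36 = £2,808, leaving £3,888.
Veteran's Credit: £298,550 is below the £318,200 cutoff, so the full £2,275 applies.
Total: £3,888 + £2,275 = £6,163.

£6,163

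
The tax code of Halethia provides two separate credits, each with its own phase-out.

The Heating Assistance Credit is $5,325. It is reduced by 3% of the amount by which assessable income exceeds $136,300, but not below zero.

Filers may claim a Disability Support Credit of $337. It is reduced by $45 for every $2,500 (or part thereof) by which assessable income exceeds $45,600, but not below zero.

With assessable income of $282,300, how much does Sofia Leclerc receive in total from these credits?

Heating Assistance Credit: 3% of the $146,000 excess over $136,300 is $4,380; credit = $5,325 − $4,380 = $945.
Disability Support Credit: income exceeds $45,600 by $236,700 → 95 increments × $45 = $4,275 ≥ base, so the credit is $0.
Total: $945 + $0 = $945.

$945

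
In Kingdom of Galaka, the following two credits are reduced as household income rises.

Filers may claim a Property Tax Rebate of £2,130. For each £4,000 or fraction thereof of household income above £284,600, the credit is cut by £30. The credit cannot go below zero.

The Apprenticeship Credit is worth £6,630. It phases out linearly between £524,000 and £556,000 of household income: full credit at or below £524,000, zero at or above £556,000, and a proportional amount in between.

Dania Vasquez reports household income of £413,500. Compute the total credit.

Property Tax Rebate: income exceeds £284,600 by £128,900, which is 33 full-or-partial £4,000 increments; reduction = 33 × £30 = £990, leaving £1,140.
Apprenticeship Credit: £413,500 is at or below the £524,000 threshold, so the full £6,630 applies.
Total: £1,140 + £6,630 = £7,770.

£7,770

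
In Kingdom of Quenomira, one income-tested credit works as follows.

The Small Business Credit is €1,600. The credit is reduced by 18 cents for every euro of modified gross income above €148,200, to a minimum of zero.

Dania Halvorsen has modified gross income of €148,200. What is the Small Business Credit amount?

€1,600

Small Business Credit: €148,200 is at or below the €148,200 threshold, so the full €1,600 applies.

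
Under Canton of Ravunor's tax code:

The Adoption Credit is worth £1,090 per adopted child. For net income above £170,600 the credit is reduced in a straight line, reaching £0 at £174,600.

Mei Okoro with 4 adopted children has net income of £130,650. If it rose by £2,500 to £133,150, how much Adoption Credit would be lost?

£0

At £130,650 — base = 4 × £1,090 = £4,360. £130,650 is at or below the £170,600 threshold, so the full £4,360 applies.
At £133,150 — base = 4 × £1,090 = £4,360. £133,150 is at or below the £170,600 threshold, so the full £4,360 applies.
Lost: £4,360 − £4,360 = £0.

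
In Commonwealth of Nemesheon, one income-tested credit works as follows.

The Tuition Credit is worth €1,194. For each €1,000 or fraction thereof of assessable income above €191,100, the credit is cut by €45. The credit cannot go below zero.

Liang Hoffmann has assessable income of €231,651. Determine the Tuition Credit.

€0

Tuition Credit: income exceeds €191,100 by €40,551 → 41 increments × €45 = €1,845 ≥ base, so the credit is €0.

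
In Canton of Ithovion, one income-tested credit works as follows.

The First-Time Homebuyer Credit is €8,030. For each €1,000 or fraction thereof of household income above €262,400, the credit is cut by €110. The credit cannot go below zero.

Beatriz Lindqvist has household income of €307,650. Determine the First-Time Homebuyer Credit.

First-Time Homebuyer Credit: income exceeds €262,400 by €45,250, which is 46 full-or-partial €1,000 increments; reduction = 46 × €110 = €5,060, leaving €2,970.

€2,970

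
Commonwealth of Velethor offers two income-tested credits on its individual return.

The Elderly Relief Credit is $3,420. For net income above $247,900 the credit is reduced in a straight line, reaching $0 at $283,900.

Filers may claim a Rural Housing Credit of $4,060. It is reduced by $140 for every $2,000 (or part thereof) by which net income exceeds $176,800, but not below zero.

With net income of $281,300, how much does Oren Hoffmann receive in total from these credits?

Elderly Relief Credit: $281,300 is $33,400 into a $36,000 phase-out range, leaving 2,600/36,000 of the credit: $3,420 × 2,600/36,000 = $247.
Rural Housing Credit: income exceeds $176,800 by $104,500 → 53 increments × $140 = $7,420 ≥ base, so the credit is $0.
Total: $247 + $0 = $247.

$247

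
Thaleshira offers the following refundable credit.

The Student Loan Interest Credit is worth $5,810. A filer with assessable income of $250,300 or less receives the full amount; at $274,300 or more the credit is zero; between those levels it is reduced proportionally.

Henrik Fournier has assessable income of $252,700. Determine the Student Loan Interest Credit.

$5,229

Student Loan Interest Credit: $252,700 is $2,400 into a $24,000 phase-out range, leaving 21,600/24,000 of the credit: $5,810 × 21,600/24,000 = $5,229.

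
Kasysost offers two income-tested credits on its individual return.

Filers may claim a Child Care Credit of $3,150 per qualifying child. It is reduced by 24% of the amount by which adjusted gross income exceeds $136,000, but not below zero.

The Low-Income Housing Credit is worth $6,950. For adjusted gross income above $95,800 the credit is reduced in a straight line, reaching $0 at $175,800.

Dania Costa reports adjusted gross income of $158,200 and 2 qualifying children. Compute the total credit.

Child Care Credit: base = 2 × $3,150 = $6,300. 24% of the $22,200 excess over $136,000 is $5,328; credit = $6,300 − $5,328 = $972.
Low-Income Housing Credit: $158,200 is $62,400 into a $80,000 phase-out range, leaving 17,600/80,000 of the credit: $6,950 × 17,600/80,000 = $1,529.
Total: $972 + $1,529 = $2,501.

$2,501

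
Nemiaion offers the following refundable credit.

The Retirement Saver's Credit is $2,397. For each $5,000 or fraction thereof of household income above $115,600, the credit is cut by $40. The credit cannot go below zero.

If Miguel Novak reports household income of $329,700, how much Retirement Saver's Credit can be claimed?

$677

Retirement Saver's Credit: income exceeds $115,600 by $214,100, which is 43 full-or-partial $5,000 increments; reduction = 43 × $40 = $1,720, leaving $677.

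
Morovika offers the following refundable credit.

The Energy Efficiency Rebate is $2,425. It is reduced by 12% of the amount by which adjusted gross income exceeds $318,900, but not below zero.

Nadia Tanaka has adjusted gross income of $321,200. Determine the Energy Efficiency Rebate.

Energy Efficiency Rebate: 12% of the $2,300 excess over $318,900 is $276; credit = $2,425 − $276 = $2,149.

$2,149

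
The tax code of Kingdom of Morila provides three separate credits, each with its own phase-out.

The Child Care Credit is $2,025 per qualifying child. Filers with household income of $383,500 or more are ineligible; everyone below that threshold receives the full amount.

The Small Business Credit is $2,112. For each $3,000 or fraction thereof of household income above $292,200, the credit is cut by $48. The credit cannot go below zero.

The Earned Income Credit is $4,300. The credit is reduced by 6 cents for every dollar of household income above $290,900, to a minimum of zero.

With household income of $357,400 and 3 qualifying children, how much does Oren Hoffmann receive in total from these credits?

$7,441

Child Care Credit: base = 3 × $2,025 = $6,075. $357,400 is below the $383,500 cutoff, so the full $6,075 applies.
Small Business Credit: income exceeds $292,200 by $65,200, which is 22 full-or-partial $3,000 increments; reduction = 22 × $48 = $1,056, leaving $1,056.
Earned Income Credit: 6% of the $66,500 excess over $290,900 is $3,990; credit = $4,300 − $3,990 = $310.
Total: $6,075 + $1,056 + $310 = $7,441.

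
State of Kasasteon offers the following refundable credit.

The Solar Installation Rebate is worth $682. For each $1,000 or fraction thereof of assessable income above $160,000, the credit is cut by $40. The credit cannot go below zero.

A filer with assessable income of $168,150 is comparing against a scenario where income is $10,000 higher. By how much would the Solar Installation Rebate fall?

$322

At $168,150 — income exceeds $160,000 by $8,150, which is 9 full-or-partial $1,000 increments; reduction = 9 × $40 = $360, leaving $322.
At $178,150 — income exceeds $160,000 by $18,150 → 19 increments × $40 = $760 ≥ base, so the credit is $0.
Lost: $322 − $0 = $322.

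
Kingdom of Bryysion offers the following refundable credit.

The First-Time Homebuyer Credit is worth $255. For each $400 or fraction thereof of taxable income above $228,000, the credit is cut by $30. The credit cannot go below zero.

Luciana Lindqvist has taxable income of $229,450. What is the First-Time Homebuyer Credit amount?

$135

First-Time Homebuyer Credit: income exceeds $228,000 by $1,450, which is 4 full-or-partial $400 increments; reduction = 4 × $30 = $120, leaving $135.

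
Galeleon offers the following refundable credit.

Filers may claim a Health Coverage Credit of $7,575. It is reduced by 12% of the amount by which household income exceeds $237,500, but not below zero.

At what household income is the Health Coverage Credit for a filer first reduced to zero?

$300,625

The credit falls by 12% of each dollar above $237,500, so it reaches zero when the excess is $7,575 / 12% = $63,125: income = $237,500 + $63,125 = $300,625.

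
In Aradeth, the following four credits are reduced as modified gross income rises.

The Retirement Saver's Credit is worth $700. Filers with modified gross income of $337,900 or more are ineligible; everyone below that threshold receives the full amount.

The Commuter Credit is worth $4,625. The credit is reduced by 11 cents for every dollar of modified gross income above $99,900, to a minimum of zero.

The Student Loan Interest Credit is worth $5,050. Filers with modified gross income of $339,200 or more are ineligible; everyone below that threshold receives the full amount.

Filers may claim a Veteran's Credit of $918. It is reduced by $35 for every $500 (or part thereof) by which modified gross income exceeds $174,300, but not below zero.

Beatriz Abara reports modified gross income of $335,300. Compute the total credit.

Retirement Saver's Credit: $335,300 is below the $337,900 cutoff, so the full $700 applies.
Commuter Credit: 11% of the $235,400 excess over $99,900 is $25,894 ≥ base, so the credit is $0.
Student Loan Interest Credit: $335,300 is below the $339,200 cutoff, so the full $5,050 applies.
Veteran's Credit: income exceeds $174,300 by $161,000 → 322 increments × $35 = $11,270 ≥ base, so the credit is $0.
Total: $700 + $0 + $5,050 + $0 = $5,750.

$5,750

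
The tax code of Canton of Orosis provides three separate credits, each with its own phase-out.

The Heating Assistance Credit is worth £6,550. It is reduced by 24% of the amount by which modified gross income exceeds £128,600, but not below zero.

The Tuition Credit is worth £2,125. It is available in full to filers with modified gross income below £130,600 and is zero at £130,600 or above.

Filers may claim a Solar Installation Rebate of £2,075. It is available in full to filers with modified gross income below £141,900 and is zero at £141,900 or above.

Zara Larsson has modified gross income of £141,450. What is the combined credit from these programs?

Heating Assistance Credit: 24% of the £12,850 excess over £128,600 is £3,084; credit = £6,550 − £3,084 = £3,466.
Tuition Credit: £141,450 meets or exceeds the £130,600 cutoff, so the credit is £0.
Solar Installation Rebate: £141,450 is below the £141,900 cutoff, so the full £2,075 applies.
Total: £3,466 + £0 + £2,075 = £5,541.

£5,541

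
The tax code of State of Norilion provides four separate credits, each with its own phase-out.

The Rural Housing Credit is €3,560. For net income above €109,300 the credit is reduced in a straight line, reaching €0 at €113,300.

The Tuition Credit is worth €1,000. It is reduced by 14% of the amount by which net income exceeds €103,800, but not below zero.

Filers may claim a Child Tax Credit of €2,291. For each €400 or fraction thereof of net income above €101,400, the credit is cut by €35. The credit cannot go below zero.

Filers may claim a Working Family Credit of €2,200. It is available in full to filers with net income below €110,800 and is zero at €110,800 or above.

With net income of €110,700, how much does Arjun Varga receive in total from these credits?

Rural Housing Credit: €110,700 is €1,400 into a €4,000 phase-out range, leaving 2,600/4,000 of the credit: €3,560 × 2,600/4,000 = €2,314.
Tuition Credit: 14% of the €6,900 excess over €103,800 is €966; credit = €1,000 − €966 = €34.
Child Tax Credit: income exceeds €101,400 by €9,300, which is 24 full-or-partial €400 increments; reduction = 24 × €35 = €840, leaving €1,451.
Working Family Credit: €110,700 is below the €110,800 cutoff, so the full €2,200 applies.
Total: €2,314 + €34 + €1,451 + €2,200 = €5,999.

€5,999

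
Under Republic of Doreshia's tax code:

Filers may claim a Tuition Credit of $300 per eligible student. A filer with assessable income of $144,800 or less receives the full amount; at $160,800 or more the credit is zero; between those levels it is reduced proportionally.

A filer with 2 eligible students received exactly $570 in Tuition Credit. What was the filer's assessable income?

$145,600

Full credit = 2 × $300 = $600.
$570 is 570/600 of the full $600, so 30/600 of the $16,000 range has been used: income = $144,800 + $16,000 × 30/600 = $145,600.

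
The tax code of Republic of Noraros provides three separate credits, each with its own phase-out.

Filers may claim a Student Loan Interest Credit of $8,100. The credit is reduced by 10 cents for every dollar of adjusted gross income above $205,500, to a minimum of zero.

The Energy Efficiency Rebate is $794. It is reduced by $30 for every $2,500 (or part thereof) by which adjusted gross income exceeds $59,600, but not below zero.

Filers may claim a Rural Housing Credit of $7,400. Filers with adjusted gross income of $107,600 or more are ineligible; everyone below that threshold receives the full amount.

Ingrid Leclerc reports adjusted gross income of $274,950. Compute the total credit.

$1,155

Student Loan Interest Credit: 10% of the $69,450 excess over $205,500 is $6,945; credit = $8,100 − $6,945 = $1,155.
Energy Efficiency Rebate: income exceeds $59,600 by $215,350 → 87 increments × $30 = $2,610 ≥ base, so the credit is $0.
Rural Housing Credit: $274,950 meets or exceeds the $107,600 cutoff, so the credit is $0.
Total: $1,155 + $0 + $0 = $1,155.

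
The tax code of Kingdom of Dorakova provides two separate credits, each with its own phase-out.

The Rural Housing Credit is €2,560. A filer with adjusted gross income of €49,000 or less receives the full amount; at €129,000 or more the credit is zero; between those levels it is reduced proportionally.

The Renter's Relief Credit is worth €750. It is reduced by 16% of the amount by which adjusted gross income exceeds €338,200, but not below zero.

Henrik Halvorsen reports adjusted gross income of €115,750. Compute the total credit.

€1,174

Rural Housing Credit: €115,750 is €66,750 into a €80,000 phase-out range, leaving 13,250/80,000 of the credit: €2,560 × 13,250/80,000 = €424.
Renter's Relief Credit: €115,750 is at or below the €338,200 threshold, so the full €750 applies.
Total: €424 + €750 = €1,174.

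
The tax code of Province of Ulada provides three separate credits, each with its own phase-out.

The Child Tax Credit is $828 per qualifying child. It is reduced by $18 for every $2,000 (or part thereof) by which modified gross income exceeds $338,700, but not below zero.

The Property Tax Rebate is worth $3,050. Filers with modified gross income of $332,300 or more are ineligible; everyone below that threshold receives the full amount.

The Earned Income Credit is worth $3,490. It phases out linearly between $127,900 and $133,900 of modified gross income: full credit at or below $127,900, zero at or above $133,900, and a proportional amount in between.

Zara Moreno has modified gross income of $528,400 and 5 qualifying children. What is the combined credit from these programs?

Child Tax Credit: base = 5 × $828 = $4,140. income exceeds $338,700 by $189,700, which is 95 full-or-partial $2,000 increments; reduction = 95 × $18 = $1,710, leaving $2,430.
Property Tax Rebate: $528,400 meets or exceeds the $332,300 cutoff, so the credit is $0.
Earned Income Credit: $528,400 is at or above $133,900, so the credit is $0.
Total: $2,430 + $0 + $0 = $2,430.

$2,430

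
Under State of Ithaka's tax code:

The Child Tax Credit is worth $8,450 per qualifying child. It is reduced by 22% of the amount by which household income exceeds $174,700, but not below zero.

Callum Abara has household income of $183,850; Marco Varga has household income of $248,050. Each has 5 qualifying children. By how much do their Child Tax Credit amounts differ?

Callum ($183,850): Child Tax Credit: base = 5 × $8,450 = $42,250. 22% of the $9,150 excess over $174,700 is $2,013; credit = $42,250 − $2,013 = $40,237.
Marco ($248,050): Child Tax Credit: base = 5 × $8,450 = $42,250. 22% of the $73,350 excess over $174,700 is $16,137; credit = $42,250 − $16,137 = $26,113.
Difference: |$40,237 − $26,113| = $14,124.

$14,124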